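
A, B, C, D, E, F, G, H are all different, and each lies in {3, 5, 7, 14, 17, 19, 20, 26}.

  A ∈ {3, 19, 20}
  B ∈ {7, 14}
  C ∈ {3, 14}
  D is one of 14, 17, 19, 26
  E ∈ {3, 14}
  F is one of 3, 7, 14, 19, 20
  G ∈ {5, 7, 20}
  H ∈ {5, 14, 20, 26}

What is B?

7

The 8 variables together cover exactly {3, 5, 7, 14, 17, 19, 20, 26} — 8 values for 8 variables — and 17 appears only in D's list, so D = 17.
Among the 7 still-open variables, 26 fits only H (and all 7 values in {3, 5, 7, 14, 19, 20, 26} must be used), so H = 26.
The 6 still-open variables together cover exactly {3, 5, 7, 14, 19, 20} — 6 values for 6 variables — and 5 appears only in G's list, so G = 5.
C and E share exactly the 2 values {3, 14}; by pigeonhole those values go to them, so strike 3, 14 from A, B, F.
So B = 7.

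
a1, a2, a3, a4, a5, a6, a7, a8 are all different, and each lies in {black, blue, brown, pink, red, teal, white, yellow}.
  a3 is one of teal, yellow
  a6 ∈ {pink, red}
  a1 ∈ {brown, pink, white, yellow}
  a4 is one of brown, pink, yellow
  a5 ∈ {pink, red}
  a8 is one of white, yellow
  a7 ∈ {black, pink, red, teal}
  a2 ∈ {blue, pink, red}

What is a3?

The 8 variables together cover exactly {black, blue, brown, pink, red, teal, white, yellow} — 8 values for 8 variables — and black appears only in a7's list, so a7 = black.
Among the 7 still-open variables, blue fits only a2 (and all 7 values in {blue, brown, pink, red, teal, white, yellow} must be used), so a2 = blue.
The 6 still-open variables together cover exactly {brown, pink, red, teal, white, yellow} — 6 values for 6 variables — and teal appears only in a3's list, so a3 = teal.

teal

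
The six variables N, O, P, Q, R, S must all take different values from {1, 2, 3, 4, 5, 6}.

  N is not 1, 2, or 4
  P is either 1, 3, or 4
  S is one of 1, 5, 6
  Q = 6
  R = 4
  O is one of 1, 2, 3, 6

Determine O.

2

Q has just one choice, so Q = 6. Strike 6 from N, O, S.
R's domain is down to {4}, so R = 4. Eliminate 4 elsewhere: P.
The 4 still-open variables together cover exactly {1, 2, 3, 5} — 4 values for 4 variables — and 2 appears only in O's list, so O = 2.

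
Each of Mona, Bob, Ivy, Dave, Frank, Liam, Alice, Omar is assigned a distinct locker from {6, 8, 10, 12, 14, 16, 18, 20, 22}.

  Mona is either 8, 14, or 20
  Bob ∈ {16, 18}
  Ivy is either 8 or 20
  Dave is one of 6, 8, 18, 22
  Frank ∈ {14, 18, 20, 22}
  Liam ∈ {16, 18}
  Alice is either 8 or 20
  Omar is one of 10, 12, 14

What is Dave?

Bob and Liam between them cover only {16, 18} — a naked pair. Remove those values from Dave, Frank.
The 2 variables Ivy and Alice are confined to {8, 20}, which locks those values in; drop them from Mona, Dave, Frank.
Mona must be 14 (only option left). So Frank, Omar can't be 14.
Frank must be 22 (only option left). Eliminate 22 elsewhere: Dave.
So Dave = 6.

6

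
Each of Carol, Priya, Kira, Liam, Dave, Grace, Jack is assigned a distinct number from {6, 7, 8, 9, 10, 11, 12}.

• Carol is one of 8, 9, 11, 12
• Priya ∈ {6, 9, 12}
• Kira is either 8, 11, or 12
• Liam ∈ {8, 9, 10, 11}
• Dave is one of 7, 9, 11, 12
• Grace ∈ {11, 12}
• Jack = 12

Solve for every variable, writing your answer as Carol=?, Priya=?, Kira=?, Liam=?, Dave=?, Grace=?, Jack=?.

Carol=9, Priya=6, Kira=8, Liam=10, Dave=7, Grace=11, Jack=12

Jack has just one choice, so Jack = 12. Strike 12 from Carol, Priya, Kira, Dave, Grace.
Grace's domain is down to {11}, so Grace = 11. So Carol, Kira, Liam, Dave can't be 11.
Kira has just one choice, so Kira = 8. Remove 8 from Carol, Liam.
Carol has just one choice, so Carol = 9. Eliminate 9 elsewhere: Priya, Liam, Dave.
That leaves Priya = 6.
Liam's domain is down to {10}, so Liam = 10.
Dave must be 7 (only option left).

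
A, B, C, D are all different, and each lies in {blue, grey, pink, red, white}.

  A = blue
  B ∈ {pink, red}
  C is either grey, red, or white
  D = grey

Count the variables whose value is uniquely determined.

A must be blue (only option left).
That leaves D = grey. Remove grey from C.
Determined: A=blue, D=grey. The other variables each still have more than one consistent value. That makes 2.

2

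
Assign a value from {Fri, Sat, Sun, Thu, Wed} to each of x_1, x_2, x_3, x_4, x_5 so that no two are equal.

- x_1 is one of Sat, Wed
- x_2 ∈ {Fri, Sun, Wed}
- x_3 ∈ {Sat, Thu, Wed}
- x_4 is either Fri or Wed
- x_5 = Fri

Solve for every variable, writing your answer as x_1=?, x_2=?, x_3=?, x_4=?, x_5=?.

x_5 must be Fri (only option left). Strike Fri from x_2, x_4.
x_4 must be Wed (only option left). Strike Wed from x_1, x_2, x_3.
x_1 has just one choice, so x_1 = Sat. Strike Sat from x_3.
x_2 has just one choice, so x_2 = Sun.
x_3's domain is down to {Thu}, so x_3 = Thu.

x_1=Sat, x_2=Sun, x_3=Thu, x_4=Wed, x_5=Fri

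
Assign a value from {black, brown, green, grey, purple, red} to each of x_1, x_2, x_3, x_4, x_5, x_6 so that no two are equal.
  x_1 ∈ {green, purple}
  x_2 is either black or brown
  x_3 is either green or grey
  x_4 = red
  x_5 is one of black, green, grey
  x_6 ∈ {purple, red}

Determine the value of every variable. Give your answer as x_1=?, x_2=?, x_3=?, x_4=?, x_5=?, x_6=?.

x_4 must be red (only option left). So x_6 can't be red.
x_6 must be purple (only option left). Strike purple from x_1.
That leaves x_1 = green. So x_3, x_5 can't be green.
x_3 must be grey (only option left). Strike grey from x_5.
x_5 must be black (only option left). Remove black from x_2.
That leaves x_2 = brown.

x_1=green, x_2=brown, x_3=grey, x_4=red, x_5=black, x_6=purple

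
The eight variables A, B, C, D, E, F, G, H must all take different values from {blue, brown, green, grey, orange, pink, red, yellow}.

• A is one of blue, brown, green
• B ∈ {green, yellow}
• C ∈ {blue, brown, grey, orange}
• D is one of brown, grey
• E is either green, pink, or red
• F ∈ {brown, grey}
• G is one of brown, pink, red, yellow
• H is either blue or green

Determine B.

yellow

The 8 variables draw from only 8 values {blue, brown, green, grey, orange, pink, red, yellow}, so each is used; only C can be orange, hence C = orange.
D and F between them cover only {brown, grey} — a naked pair. Remove those values from A, G.
A and H between them cover only {blue, green} — a naked pair. Remove those values from B, E.
So B = yellow.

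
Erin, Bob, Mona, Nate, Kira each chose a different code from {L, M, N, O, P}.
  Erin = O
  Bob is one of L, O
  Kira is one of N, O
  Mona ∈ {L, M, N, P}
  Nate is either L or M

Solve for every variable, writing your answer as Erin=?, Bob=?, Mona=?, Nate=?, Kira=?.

Erin=O, Bob=L, Mona=P, Nate=M, Kira=N

Erin has just one choice, so Erin = O. Strike O from Bob, Kira.
Bob's domain is down to {L}, so Bob = L. Strike L from Mona, Nate.
Nate has just one choice, so Nate = M. Eliminate M elsewhere: Mona.
Kira has just one choice, so Kira = N. Remove N from Mona.
That leaves Mona = P.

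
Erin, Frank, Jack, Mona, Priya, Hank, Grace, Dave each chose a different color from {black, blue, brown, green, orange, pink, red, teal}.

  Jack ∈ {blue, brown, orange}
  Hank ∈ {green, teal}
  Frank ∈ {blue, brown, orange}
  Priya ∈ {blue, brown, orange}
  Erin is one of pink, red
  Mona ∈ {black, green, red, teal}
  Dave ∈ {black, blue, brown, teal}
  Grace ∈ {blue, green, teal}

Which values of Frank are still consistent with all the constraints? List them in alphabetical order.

Among the 8 variables, pink fits only Erin (and all 8 values in {black, blue, brown, green, orange, pink, red, teal} must be used), so Erin = pink.
The 7 still-open variables together cover exactly {black, blue, brown, green, orange, red, teal} — 7 values for 7 variables — and red appears only in Mona's list, so Mona = red.
The 6 still-open variables together cover exactly {black, blue, brown, green, orange, teal} — 6 values for 6 variables — and black appears only in Dave's list, so Dave = black.
Frank, Jack, Priya between them cover only {blue, brown, orange} — a naked triple. Remove those values from Grace.
No further eliminations apply; Frank can still be any of blue, brown, orange.

blue, brown, orange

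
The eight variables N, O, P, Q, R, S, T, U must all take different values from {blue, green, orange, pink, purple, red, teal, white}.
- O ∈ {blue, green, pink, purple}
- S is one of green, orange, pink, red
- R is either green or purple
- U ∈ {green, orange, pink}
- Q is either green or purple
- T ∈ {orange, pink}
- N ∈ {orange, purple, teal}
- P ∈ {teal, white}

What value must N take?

teal

Among the 8 variables, blue fits only O (and all 8 values in {blue, green, orange, pink, purple, red, teal, white} must be used), so O = blue.
Among the 7 still-open variables, red fits only S (and all 7 values in {green, orange, pink, purple, red, teal, white} must be used), so S = red.
The 6 still-open variables draw from only 6 values {green, orange, pink, purple, teal, white}, so each is used; only P can be white, hence P = white.
The 5 still-open variables together cover exactly {green, orange, pink, purple, teal} — 5 values for 5 variables — and teal appears only in N's list, so N = teal.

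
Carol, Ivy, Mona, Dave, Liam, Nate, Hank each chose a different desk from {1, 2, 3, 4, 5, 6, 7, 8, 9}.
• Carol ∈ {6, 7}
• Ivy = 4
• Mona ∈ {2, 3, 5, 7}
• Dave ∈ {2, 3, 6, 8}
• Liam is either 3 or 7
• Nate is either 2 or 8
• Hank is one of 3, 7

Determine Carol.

Ivy's domain is down to {4}, so Ivy = 4.
The 6 still-open variables draw from only 6 values {2, 3, 5, 6, 7, 8}, so each is used; only Mona can be 5, hence Mona = 5.
Liam and Hank between them cover only {3, 7} — a naked pair. Remove those values from Carol, Dave.
So Carol = 6.

6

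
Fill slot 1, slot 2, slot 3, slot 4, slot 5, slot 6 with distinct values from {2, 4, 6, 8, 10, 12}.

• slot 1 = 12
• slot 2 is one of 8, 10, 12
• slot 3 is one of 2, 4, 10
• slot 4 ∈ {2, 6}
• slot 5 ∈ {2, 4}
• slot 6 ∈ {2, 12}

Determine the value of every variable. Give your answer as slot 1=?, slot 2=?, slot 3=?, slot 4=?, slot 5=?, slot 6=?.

slot 1=12, slot 2=8, slot 3=10, slot 4=6, slot 5=4, slot 6=2

slot 1 has just one choice, so slot 1 = 12. Strike 12 from slot 2, slot 6.
slot 6 has just one choice, so slot 6 = 2. Remove 2 from slot 3, slot 4, slot 5.
That leaves slot 4 = 6.
slot 5 has just one choice, so slot 5 = 4. Eliminate 4 elsewhere: slot 3.
slot 3's domain is down to {10}, so slot 3 = 10. Eliminate 10 elsewhere: slot 2.
slot 2 has just one choice, so slot 2 = 8.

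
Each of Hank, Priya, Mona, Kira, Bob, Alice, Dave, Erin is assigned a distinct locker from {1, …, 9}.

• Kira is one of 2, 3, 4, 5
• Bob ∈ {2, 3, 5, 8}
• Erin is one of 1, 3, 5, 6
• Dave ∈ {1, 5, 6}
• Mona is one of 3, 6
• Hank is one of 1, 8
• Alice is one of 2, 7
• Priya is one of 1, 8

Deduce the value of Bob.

Among the 8 variables, 4 fits only Kira (and all 8 values in {1, 2, 3, 4, 5, 6, 7, 8} must be used), so Kira = 4.
The 7 still-open variables draw from only 7 values {1, 2, 3, 5, 6, 7, 8}, so each is used; only Alice can be 7, hence Alice = 7.
The 6 still-open variables together cover exactly {1, 2, 3, 5, 6, 8} — 6 values for 6 variables — and 2 appears only in Bob's list, so Bob = 2.

2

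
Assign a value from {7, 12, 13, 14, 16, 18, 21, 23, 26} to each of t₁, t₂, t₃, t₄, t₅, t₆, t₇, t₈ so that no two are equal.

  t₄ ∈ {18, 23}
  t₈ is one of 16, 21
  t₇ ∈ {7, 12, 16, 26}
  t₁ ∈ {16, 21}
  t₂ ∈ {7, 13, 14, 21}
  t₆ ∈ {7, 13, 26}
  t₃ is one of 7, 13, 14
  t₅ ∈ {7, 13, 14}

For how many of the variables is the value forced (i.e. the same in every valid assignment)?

2

t₁ and t₈ share exactly the 2 values {16, 21}; by pigeonhole those values go to them, so strike 16, 21 from t₂, t₇.
t₂, t₃, t₅ share exactly the 3 values {7, 13, 14}; by pigeonhole those values go to them, so strike 7, 13, 14 from t₆, t₇.
t₆ has just one choice, so t₆ = 26. Strike 26 from t₇.
t₇ has just one choice, so t₇ = 12.
Determined: t₆=26, t₇=12. The other variables each still have more than one consistent value. That makes 2.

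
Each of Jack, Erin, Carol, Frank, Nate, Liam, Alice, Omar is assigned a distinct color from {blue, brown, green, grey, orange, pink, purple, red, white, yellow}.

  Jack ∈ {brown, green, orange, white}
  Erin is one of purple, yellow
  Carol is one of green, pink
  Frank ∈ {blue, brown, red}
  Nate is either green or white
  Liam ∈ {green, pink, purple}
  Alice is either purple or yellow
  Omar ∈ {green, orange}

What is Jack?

brown

The 2 variables Erin and Alice are confined to {purple, yellow}, which locks those values in; drop them from Liam.
The 2 variables Carol and Liam are confined to {green, pink}, which locks those values in; drop them from Jack, Nate, Omar.
Nate has just one choice, so Nate = white. So Jack can't be white.
Omar must be orange (only option left). So Jack can't be orange.
So Jack = brown.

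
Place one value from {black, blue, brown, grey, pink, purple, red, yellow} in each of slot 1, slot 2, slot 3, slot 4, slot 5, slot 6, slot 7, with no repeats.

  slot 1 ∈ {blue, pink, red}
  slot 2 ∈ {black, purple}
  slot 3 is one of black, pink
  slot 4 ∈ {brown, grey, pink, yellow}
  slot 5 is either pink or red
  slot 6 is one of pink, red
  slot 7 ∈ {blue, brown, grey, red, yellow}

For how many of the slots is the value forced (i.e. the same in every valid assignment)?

3

slot 5 and slot 6 share exactly the 2 values {pink, red}; by pigeonhole those values go to them, so strike pink, red from slot 1, slot 3, slot 4, slot 7.
slot 1's domain is down to {blue}, so slot 1 = blue. Eliminate blue elsewhere: slot 7.
slot 3 must be black (only option left). So slot 2 can't be black.
slot 2 must be purple (only option left).
Determined: slot 1=blue, slot 2=purple, slot 3=black. The other slots each still have more than one consistent value. That makes 3.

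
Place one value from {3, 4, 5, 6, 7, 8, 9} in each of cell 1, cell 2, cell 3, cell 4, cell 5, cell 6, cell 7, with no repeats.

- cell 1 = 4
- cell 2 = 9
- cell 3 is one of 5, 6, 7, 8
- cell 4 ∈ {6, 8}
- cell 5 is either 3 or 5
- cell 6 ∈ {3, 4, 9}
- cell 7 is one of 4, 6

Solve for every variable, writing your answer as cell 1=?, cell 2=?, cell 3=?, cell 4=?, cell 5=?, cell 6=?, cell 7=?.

cell 1=4, cell 2=9, cell 3=7, cell 4=8, cell 5=5, cell 6=3, cell 7=6

cell 1 must be 4 (only option left). Eliminate 4 elsewhere: cell 6, cell 7.
cell 2's domain is down to {9}, so cell 2 = 9. Remove 9 from cell 6.
That leaves cell 6 = 3. Eliminate 3 elsewhere: cell 5.
That leaves cell 7 = 6. Strike 6 from cell 3, cell 4.
cell 4 has just one choice, so cell 4 = 8. Strike 8 from cell 3.
cell 5 has just one choice, so cell 5 = 5. Strike 5 from cell 3.
cell 3 has just one choice, so cell 3 = 7.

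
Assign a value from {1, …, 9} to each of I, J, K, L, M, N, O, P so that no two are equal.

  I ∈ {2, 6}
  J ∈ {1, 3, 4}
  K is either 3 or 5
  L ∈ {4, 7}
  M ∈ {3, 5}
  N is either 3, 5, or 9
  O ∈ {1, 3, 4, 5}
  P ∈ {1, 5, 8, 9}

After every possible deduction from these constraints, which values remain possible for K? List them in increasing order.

K and M between them cover only {3, 5} — a naked pair. Remove those values from J, N, O, P.
N has just one choice, so N = 9. Remove 9 from P.
The 2 variables J and O are confined to {1, 4}, which locks those values in; drop them from L, P.
L has just one choice, so L = 7.
That leaves P = 8.
No further eliminations apply; K can still be any of 3, 5.

3, 5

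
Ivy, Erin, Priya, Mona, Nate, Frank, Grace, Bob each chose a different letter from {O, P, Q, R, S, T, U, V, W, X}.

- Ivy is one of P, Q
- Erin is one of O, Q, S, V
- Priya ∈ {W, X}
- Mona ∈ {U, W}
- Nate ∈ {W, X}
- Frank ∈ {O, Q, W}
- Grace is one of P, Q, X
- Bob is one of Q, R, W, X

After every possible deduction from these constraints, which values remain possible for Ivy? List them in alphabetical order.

Priya and Nate between them cover only {W, X} — a naked pair. Remove those values from Mona, Frank, Grace, Bob.
Mona must be U (only option left).
The 2 variables Ivy and Grace are confined to {P, Q}, which locks those values in; drop them from Erin, Frank, Bob.
Frank must be O (only option left). Remove O from Erin.
That leaves Bob = R.
No further eliminations apply; Ivy can still be any of P, Q.

P, Q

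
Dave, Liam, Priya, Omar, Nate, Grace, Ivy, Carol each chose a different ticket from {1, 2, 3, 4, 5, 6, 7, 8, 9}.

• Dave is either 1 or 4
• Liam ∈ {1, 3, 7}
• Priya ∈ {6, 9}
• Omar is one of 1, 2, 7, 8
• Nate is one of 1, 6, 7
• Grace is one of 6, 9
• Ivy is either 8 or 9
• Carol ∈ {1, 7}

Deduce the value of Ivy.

8

Among the 8 variables, 2 fits only Omar (and all 8 values in {1, 2, 3, 4, 6, 7, 8, 9} must be used), so Omar = 2.
Among the 7 still-open variables, 3 fits only Liam (and all 7 values in {1, 3, 4, 6, 7, 8, 9} must be used), so Liam = 3.
The 6 still-open variables together cover exactly {1, 4, 6, 7, 8, 9} — 6 values for 6 variables — and 4 appears only in Dave's list, so Dave = 4.
The 5 still-open variables draw from only 5 values {1, 6, 7, 8, 9}, so each is used; only Ivy can be 8, hence Ivy = 8.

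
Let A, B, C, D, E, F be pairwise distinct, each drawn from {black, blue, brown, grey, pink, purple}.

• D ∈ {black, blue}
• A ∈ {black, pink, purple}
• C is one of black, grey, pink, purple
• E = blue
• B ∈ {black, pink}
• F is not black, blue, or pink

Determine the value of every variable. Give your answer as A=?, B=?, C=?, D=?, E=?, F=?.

A=purple, B=pink, C=grey, D=black, E=blue, F=brown

E's domain is down to {blue}, so E = blue. So D can't be blue.
D's domain is down to {black}, so D = black. Strike black from A, B, C.
B has just one choice, so B = pink. Strike pink from A, C.
That leaves A = purple. So C, F can't be purple.
C's domain is down to {grey}, so C = grey. So F can't be grey.
F's domain is down to {brown}, so F = brown.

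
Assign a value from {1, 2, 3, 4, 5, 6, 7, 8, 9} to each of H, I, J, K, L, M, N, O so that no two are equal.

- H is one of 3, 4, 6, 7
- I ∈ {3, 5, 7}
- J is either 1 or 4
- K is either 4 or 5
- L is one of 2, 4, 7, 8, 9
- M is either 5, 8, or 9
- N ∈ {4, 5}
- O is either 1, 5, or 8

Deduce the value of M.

The 2 variables K and N are confined to {4, 5}, which locks those values in; drop them from H, I, J, L, M, O.
That leaves J = 1. Strike 1 from O.
O has just one choice, so O = 8. So L, M can't be 8.
So M = 9.

9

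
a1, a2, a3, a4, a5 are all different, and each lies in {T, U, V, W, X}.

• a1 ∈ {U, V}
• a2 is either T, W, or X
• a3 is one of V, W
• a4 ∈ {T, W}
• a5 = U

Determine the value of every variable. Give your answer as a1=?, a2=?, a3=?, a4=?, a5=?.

a5 must be U (only option left). Strike U from a1.
That leaves a1 = V. Eliminate V elsewhere: a3.
a3 must be W (only option left). So a2, a4 can't be W.
a4 has just one choice, so a4 = T. Eliminate T elsewhere: a2.
a2's domain is down to {X}, so a2 = X.

a1=V, a2=X, a3=W, a4=T, a5=U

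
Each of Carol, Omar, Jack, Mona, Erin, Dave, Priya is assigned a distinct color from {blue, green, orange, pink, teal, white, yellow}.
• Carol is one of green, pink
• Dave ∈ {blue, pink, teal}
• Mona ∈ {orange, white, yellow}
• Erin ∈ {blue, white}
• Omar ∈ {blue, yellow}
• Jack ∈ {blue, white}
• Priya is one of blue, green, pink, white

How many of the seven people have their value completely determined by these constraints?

3

The 7 variables together cover exactly {blue, green, orange, pink, teal, white, yellow} — 7 values for 7 variables — and orange appears only in Mona's list, so Mona = orange.
The 6 still-open variables together cover exactly {blue, green, pink, teal, white, yellow} — 6 values for 6 variables — and teal appears only in Dave's list, so Dave = teal.
Among the 5 still-open variables, yellow fits only Omar (and all 5 values in {blue, green, pink, white, yellow} must be used), so Omar = yellow.
The 2 variables Jack and Erin are confined to {blue, white}, which locks those values in; drop them from Priya.
Determined: Omar=yellow, Mona=orange, Dave=teal. The other people each still have more than one consistent value. That makes 3.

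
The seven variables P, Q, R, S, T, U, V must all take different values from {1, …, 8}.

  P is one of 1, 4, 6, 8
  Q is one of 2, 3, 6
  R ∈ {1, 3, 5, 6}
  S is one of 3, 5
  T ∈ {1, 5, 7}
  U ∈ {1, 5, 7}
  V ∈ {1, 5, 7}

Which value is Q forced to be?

T, U, V share exactly the 3 values {1, 5, 7}; by pigeonhole those values go to them, so strike 1, 5, 7 from P, R, S.
That leaves S = 3. Eliminate 3 elsewhere: Q, R.
R's domain is down to {6}, so R = 6. Eliminate 6 elsewhere: P, Q.
So Q = 2.

2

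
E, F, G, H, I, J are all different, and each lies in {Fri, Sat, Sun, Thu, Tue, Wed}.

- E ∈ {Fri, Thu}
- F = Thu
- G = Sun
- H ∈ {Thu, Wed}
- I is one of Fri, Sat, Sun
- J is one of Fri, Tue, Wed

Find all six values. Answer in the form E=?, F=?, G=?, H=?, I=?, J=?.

E=Fri, F=Thu, G=Sun, H=Wed, I=Sat, J=Tue

F has just one choice, so F = Thu. So E, H can't be Thu.
G has just one choice, so G = Sun. Remove Sun from I.
H must be Wed (only option left). Eliminate Wed elsewhere: J.
E's domain is down to {Fri}, so E = Fri. So I, J can't be Fri.
I has just one choice, so I = Sat.
J has just one choice, so J = Tue.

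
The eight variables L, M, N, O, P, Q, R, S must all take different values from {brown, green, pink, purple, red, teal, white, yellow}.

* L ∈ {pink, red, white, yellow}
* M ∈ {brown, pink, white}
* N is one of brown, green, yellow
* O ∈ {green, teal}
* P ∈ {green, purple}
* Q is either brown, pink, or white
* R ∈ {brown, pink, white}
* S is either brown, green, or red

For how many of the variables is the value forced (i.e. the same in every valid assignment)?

The 8 variables draw from only 8 values {brown, green, pink, purple, red, teal, white, yellow}, so each is used; only P can be purple, hence P = purple.
The 7 still-open variables draw from only 7 values {brown, green, pink, red, teal, white, yellow}, so each is used; only O can be teal, hence O = teal.
M, Q, R share exactly the 3 values {brown, pink, white}; by pigeonhole those values go to them, so strike brown, pink, white from L, N, S.
Determined: O=teal, P=purple. The other variables each still have more than one consistent value. That makes 2.

2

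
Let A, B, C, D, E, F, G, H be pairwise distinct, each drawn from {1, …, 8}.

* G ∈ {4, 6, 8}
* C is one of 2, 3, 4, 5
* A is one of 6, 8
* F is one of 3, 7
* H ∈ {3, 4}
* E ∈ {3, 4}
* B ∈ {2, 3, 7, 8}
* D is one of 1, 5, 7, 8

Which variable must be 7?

F

The 8 variables draw from only 8 values {1, 2, 3, 4, 5, 6, 7, 8}, so each is used; only D can be 1, hence D = 1.
Among the 7 still-open variables, 5 fits only C (and all 7 values in {2, 3, 4, 5, 6, 7, 8} must be used), so C = 5.
The 6 still-open variables together cover exactly {2, 3, 4, 6, 7, 8} — 6 values for 6 variables — and 2 appears only in B's list, so B = 2.
Among the 5 still-open variables, 7 fits only F (and all 5 values in {3, 4, 6, 7, 8} must be used), so F = 7.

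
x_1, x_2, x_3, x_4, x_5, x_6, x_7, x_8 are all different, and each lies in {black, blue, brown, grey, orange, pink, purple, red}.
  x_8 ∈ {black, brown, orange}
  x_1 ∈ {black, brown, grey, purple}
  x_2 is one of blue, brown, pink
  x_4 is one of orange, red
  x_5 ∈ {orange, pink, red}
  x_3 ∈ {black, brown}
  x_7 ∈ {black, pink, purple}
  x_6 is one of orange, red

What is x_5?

pink

The 8 variables together cover exactly {black, blue, brown, grey, orange, pink, purple, red} — 8 values for 8 variables — and blue appears only in x_2's list, so x_2 = blue.
The 7 still-open variables together cover exactly {black, brown, grey, orange, pink, purple, red} — 7 values for 7 variables — and grey appears only in x_1's list, so x_1 = grey.
Among the 6 still-open variables, purple fits only x_7 (and all 6 values in {black, brown, orange, pink, purple, red} must be used), so x_7 = purple.
The 5 still-open variables together cover exactly {black, brown, orange, pink, red} — 5 values for 5 variables — and pink appears only in x_5's list, so x_5 = pink.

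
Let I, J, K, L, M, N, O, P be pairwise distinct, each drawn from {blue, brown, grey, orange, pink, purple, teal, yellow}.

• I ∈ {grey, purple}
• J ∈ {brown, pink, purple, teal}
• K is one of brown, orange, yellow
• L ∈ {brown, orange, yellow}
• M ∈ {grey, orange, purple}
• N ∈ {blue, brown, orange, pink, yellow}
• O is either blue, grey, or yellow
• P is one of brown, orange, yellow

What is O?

The 8 variables together cover exactly {blue, brown, grey, orange, pink, purple, teal, yellow} — 8 values for 8 variables — and teal appears only in J's list, so J = teal.
The 7 still-open variables draw from only 7 values {blue, brown, grey, orange, pink, purple, yellow}, so each is used; only N can be pink, hence N = pink.
The 6 still-open variables draw from only 6 values {blue, brown, grey, orange, purple, yellow}, so each is used; only O can be blue, hence O = blue.

blue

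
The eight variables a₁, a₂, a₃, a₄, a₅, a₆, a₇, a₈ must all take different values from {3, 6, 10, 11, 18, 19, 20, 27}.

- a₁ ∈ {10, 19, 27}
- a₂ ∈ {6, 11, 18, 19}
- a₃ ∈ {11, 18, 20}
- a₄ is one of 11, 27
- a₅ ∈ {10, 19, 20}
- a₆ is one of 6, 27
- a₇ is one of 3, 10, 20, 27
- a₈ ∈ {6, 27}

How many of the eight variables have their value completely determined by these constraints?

Among the 8 variables, 3 fits only a₇ (and all 8 values in {3, 6, 10, 11, 18, 19, 20, 27} must be used), so a₇ = 3.
a₆ and a₈ share exactly the 2 values {6, 27}; by pigeonhole those values go to them, so strike 6, 27 from a₁, a₂, a₄.
That leaves a₄ = 11. Remove 11 from a₂, a₃.
Determined: a₄=11, a₇=3. The other variables each still have more than one consistent value. That makes 2.

2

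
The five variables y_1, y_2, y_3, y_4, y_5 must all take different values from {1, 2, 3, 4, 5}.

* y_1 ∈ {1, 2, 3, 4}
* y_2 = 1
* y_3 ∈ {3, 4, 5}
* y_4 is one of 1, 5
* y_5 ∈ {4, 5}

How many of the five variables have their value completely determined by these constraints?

5

y_2's domain is down to {1}, so y_2 = 1. Strike 1 from y_1, y_4.
y_4 must be 5 (only option left). So y_3, y_5 can't be 5.
That leaves y_5 = 4. Strike 4 from y_1, y_3.
That leaves y_3 = 3. So y_1 can't be 3.
y_1's domain is down to {2}, so y_1 = 2.
Every variable is fixed: y_1=2, y_2=1, y_3=3, y_4=5, y_5=4. That makes 5.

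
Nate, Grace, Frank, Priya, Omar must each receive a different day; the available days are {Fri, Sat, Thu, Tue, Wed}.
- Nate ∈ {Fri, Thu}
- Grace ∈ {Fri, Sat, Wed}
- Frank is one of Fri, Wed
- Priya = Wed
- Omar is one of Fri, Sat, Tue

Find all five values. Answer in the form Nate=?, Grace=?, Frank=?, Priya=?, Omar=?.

Priya must be Wed (only option left). So Grace, Frank can't be Wed.
Frank has just one choice, so Frank = Fri. Strike Fri from Nate, Grace, Omar.
That leaves Nate = Thu.
Grace's domain is down to {Sat}, so Grace = Sat. Eliminate Sat elsewhere: Omar.
That leaves Omar = Tue.

Nate=Thu, Grace=Sat, Frank=Fri, Priya=Wed, Omar=Tue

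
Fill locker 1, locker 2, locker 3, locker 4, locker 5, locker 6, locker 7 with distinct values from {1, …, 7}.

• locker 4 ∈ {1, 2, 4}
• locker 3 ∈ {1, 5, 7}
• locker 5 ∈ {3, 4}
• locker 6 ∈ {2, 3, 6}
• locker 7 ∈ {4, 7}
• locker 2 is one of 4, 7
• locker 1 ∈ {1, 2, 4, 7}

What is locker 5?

3

The 7 variables draw from only 7 values {1, 2, 3, 4, 5, 6, 7}, so each is used; only locker 3 can be 5, hence locker 3 = 5.
Among the 6 still-open variables, 6 fits only locker 6 (and all 6 values in {1, 2, 3, 4, 6, 7} must be used), so locker 6 = 6.
Among the 5 still-open variables, 3 fits only locker 5 (and all 5 values in {1, 2, 3, 4, 7} must be used), so locker 5 = 3.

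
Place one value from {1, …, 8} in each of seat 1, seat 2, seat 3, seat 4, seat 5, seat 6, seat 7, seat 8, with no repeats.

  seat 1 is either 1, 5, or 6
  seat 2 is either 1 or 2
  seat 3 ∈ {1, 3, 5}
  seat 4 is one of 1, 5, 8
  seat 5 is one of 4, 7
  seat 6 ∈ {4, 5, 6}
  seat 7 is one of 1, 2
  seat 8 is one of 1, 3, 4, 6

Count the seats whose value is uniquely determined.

Among the 8 variables, 7 fits only seat 5 (and all 8 values in {1, 2, 3, 4, 5, 6, 7, 8} must be used), so seat 5 = 7.
The 7 still-open variables together cover exactly {1, 2, 3, 4, 5, 6, 8} — 7 values for 7 variables — and 8 appears only in seat 4's list, so seat 4 = 8.
seat 2 and seat 7 between them cover only {1, 2} — a naked pair. Remove those values from seat 1, seat 3, seat 8.
Determined: seat 4=8, seat 5=7. The other seats each still have more than one consistent value. That makes 2.

2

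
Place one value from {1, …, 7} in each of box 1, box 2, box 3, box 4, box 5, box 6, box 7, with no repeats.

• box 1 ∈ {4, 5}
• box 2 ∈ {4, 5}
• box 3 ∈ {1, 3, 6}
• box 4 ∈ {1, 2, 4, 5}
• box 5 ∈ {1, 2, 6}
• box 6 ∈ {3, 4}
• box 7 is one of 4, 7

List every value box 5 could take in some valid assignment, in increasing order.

The 7 variables draw from only 7 values {1, 2, 3, 4, 5, 6, 7}, so each is used; only box 7 can be 7, hence box 7 = 7.
The 2 variables box 1 and box 2 are confined to {4, 5}, which locks those values in; drop them from box 4, box 6.
That leaves box 6 = 3. Strike 3 from box 3.
No further eliminations apply; box 5 can still be any of 1, 2, 6.

1, 2, 6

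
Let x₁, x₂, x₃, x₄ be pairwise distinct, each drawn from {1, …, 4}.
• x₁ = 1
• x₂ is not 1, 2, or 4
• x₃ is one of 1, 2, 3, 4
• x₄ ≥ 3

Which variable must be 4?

x₁ must be 1 (only option left). So x₃ can't be 1.
x₂ must be 3 (only option left). Eliminate 3 elsewhere: x₃, x₄.
So 4 goes to x₄.

x₄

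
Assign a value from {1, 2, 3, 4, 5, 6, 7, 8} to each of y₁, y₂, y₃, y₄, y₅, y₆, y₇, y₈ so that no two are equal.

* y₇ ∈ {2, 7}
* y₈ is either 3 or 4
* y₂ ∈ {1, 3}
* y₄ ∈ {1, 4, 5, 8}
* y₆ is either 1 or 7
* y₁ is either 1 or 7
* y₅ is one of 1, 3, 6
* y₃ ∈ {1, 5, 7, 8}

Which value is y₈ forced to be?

4

The 8 variables together cover exactly {1, 2, 3, 4, 5, 6, 7, 8} — 8 values for 8 variables — and 2 appears only in y₇'s list, so y₇ = 2.
The 7 still-open variables together cover exactly {1, 3, 4, 5, 6, 7, 8} — 7 values for 7 variables — and 6 appears only in y₅'s list, so y₅ = 6.
The 2 variables y₁ and y₆ are confined to {1, 7}, which locks those values in; drop them from y₂, y₃, y₄.
y₂ must be 3 (only option left). Remove 3 from y₈.
So y₈ = 4.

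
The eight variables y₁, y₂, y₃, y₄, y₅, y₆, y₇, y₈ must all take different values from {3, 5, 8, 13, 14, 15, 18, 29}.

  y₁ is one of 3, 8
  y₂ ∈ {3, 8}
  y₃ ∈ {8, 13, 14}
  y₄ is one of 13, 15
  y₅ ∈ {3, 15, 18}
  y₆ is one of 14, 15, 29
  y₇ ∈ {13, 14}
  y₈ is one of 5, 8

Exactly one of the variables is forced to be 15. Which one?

The 8 variables together cover exactly {3, 5, 8, 13, 14, 15, 18, 29} — 8 values for 8 variables — and 5 appears only in y₈'s list, so y₈ = 5.
Among the 7 still-open variables, 18 fits only y₅ (and all 7 values in {3, 8, 13, 14, 15, 18, 29} must be used), so y₅ = 18.
Among the 6 still-open variables, 29 fits only y₆ (and all 6 values in {3, 8, 13, 14, 15, 29} must be used), so y₆ = 29.
The 5 still-open variables together cover exactly {3, 8, 13, 14, 15} — 5 values for 5 variables — and 15 appears only in y₄'s list, so y₄ = 15.

y₄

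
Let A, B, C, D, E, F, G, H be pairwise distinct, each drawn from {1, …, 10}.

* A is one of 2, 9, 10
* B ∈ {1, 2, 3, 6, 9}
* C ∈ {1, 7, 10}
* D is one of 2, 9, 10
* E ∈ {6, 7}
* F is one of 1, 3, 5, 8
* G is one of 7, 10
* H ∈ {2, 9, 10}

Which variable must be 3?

A, D, H between them cover only {2, 9, 10} — a naked triple. Remove those values from B, C, G.
That leaves G = 7. So C, E can't be 7.
C's domain is down to {1}, so C = 1. So B, F can't be 1.
E must be 6 (only option left). So B can't be 6.
So 3 goes to B.

B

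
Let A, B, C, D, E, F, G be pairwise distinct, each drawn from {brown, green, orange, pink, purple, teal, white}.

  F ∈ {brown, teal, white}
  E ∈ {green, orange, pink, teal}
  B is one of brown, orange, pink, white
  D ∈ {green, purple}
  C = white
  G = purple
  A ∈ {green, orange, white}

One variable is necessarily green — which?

D

C must be white (only option left). So A, B, F can't be white.
G must be purple (only option left). So D can't be purple.
So green goes to D.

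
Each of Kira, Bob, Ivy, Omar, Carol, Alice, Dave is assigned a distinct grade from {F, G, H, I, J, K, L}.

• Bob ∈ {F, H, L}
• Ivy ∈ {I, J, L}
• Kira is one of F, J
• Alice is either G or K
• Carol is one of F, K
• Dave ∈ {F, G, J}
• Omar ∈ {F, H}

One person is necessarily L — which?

Bob

The 7 variables together cover exactly {F, G, H, I, J, K, L} — 7 values for 7 variables — and I appears only in Ivy's list, so Ivy = I.
The 6 still-open variables draw from only 6 values {F, G, H, J, K, L}, so each is used; only Bob can be L, hence Bob = L.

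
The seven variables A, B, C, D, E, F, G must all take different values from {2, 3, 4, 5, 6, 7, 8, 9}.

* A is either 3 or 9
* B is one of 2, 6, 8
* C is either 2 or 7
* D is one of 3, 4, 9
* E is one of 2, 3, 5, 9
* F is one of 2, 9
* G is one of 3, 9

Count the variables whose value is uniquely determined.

4

A and G between them cover only {3, 9} — a naked pair. Remove those values from D, E, F.
D's domain is down to {4}, so D = 4.
F must be 2 (only option left). Eliminate 2 elsewhere: B, C, E.
C must be 7 (only option left).
E must be 5 (only option left).
Determined: C=7, D=4, E=5, F=2. The other variables each still have more than one consistent value. That makes 4.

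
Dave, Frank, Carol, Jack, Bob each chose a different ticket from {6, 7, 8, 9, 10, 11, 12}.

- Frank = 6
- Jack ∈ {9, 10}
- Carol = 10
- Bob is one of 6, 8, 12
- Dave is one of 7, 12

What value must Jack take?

Frank's domain is down to {6}, so Frank = 6. Remove 6 from Bob.
Carol must be 10 (only option left). Remove 10 from Jack.
So Jack = 9.

9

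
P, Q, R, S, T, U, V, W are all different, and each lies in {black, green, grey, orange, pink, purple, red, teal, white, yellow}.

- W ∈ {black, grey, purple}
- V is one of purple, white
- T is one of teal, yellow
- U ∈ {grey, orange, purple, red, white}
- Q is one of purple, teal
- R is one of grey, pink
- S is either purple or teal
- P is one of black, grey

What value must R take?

Q and S between them cover only {purple, teal} — a naked pair. Remove those values from T, U, V, W.
T must be yellow (only option left).
That leaves V = white. Eliminate white elsewhere: U.
The 2 variables P and W are confined to {black, grey}, which locks those values in; drop them from R, U.
So R = pink.

pink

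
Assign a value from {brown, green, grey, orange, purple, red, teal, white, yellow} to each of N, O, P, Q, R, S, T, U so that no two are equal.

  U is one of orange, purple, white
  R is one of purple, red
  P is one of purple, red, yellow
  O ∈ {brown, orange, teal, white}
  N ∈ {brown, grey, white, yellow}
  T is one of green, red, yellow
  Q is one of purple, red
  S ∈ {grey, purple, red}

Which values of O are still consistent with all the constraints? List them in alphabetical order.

Q and R between them cover only {purple, red} — a naked pair. Remove those values from P, S, T, U.
P's domain is down to {yellow}, so P = yellow. So N, T can't be yellow.
That leaves S = grey. So N can't be grey.
T has just one choice, so T = green.
No further eliminations apply; O can still be any of brown, orange, teal, white.

brown, orange, teal, white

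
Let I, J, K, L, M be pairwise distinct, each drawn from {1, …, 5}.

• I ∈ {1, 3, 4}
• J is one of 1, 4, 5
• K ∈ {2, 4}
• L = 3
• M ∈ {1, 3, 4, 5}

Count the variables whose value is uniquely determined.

L has just one choice, so L = 3. Remove 3 from I, M.
The 4 still-open variables together cover exactly {1, 2, 4, 5} — 4 values for 4 variables — and 2 appears only in K's list, so K = 2.
Determined: K=2, L=3. The other variables each still have more than one consistent value. That makes 2.

2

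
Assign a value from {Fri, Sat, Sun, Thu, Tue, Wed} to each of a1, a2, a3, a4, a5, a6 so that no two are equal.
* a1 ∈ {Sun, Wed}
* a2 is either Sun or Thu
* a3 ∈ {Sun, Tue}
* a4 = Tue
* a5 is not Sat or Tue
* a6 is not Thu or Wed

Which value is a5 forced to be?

Fri

a4 has just one choice, so a4 = Tue. Strike Tue from a3, a6.
a3's domain is down to {Sun}, so a3 = Sun. So a1, a2, a5, a6 can't be Sun.
a1 must be Wed (only option left). So a5 can't be Wed.
That leaves a2 = Thu. Strike Thu from a5.
So a5 = Fri.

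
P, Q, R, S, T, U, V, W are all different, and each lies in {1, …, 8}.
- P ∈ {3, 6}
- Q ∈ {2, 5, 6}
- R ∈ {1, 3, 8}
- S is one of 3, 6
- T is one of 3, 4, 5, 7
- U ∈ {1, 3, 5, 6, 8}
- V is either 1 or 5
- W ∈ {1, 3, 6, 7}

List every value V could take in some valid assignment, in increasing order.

1, 5

The 8 variables together cover exactly {1, 2, 3, 4, 5, 6, 7, 8} — 8 values for 8 variables — and 2 appears only in Q's list, so Q = 2.
The 7 still-open variables draw from only 7 values {1, 3, 4, 5, 6, 7, 8}, so each is used; only T can be 4, hence T = 4.
The 6 still-open variables together cover exactly {1, 3, 5, 6, 7, 8} — 6 values for 6 variables — and 7 appears only in W's list, so W = 7.
P and S share exactly the 2 values {3, 6}; by pigeonhole those values go to them, so strike 3, 6 from R, U.
No further eliminations apply; V can still be any of 1, 5.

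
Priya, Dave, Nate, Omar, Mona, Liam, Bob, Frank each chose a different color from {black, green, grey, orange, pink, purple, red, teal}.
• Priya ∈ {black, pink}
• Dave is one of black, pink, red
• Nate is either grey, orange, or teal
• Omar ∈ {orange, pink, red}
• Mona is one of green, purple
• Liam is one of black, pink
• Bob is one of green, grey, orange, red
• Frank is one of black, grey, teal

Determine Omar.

Among the 8 variables, purple fits only Mona (and all 8 values in {black, green, grey, orange, pink, purple, red, teal} must be used), so Mona = purple.
Among the 7 still-open variables, green fits only Bob (and all 7 values in {black, green, grey, orange, pink, red, teal} must be used), so Bob = green.
Priya and Liam between them cover only {black, pink} — a naked pair. Remove those values from Dave, Omar, Frank.
Dave has just one choice, so Dave = red. Eliminate red elsewhere: Omar.
So Omar = orange.

orange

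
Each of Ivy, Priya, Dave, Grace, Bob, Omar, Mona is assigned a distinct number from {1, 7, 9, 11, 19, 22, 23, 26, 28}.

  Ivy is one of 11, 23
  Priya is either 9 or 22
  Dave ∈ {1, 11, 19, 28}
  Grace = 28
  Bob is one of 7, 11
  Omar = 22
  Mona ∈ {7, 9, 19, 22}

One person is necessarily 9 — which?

Grace must be 28 (only option left). So Dave can't be 28.
Omar's domain is down to {22}, so Omar = 22. Strike 22 from Priya, Mona.
So 9 goes to Priya.

Priya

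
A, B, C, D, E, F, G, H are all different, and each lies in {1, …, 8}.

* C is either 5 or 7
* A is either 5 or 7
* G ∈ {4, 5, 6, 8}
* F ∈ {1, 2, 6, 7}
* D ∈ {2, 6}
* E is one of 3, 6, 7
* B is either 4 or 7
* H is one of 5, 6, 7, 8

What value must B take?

4

The 8 variables draw from only 8 values {1, 2, 3, 4, 5, 6, 7, 8}, so each is used; only F can be 1, hence F = 1.
Among the 7 still-open variables, 2 fits only D (and all 7 values in {2, 3, 4, 5, 6, 7, 8} must be used), so D = 2.
Among the 6 still-open variables, 3 fits only E (and all 6 values in {3, 4, 5, 6, 7, 8} must be used), so E = 3.
A and C between them cover only {5, 7} — a naked pair. Remove those values from B, G, H.
So B = 4.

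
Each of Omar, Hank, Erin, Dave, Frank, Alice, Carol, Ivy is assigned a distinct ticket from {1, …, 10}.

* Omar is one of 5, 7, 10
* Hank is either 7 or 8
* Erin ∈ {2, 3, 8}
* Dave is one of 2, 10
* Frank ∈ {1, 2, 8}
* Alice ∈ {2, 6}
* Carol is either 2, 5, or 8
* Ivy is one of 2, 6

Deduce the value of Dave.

Among the 8 variables, 1 fits only Frank (and all 8 values in {1, 2, 3, 5, 6, 7, 8, 10} must be used), so Frank = 1.
The 7 still-open variables draw from only 7 values {2, 3, 5, 6, 7, 8, 10}, so each is used; only Erin can be 3, hence Erin = 3.
Alice and Ivy between them cover only {2, 6} — a naked pair. Remove those values from Dave, Carol.
So Dave = 10.

10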